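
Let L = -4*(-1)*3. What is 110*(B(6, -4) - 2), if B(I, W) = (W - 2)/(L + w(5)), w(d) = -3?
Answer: -880/3 ≈ -293.33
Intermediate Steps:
L = 12 (L = 4*3 = 12)
B(I, W) = -2/9 + W/9 (B(I, W) = (W - 2)/(12 - 3) = (-2 + W)/9 = (-2 + W)*(1/9) = -2/9 + W/9)
110*(B(6, -4) - 2) = 110*((-2/9 + (1/9)*(-4)) - 2) = 110*((-2/9 - 4/9) - 2) = 110*(-2/3 - 2) = 110*(-8/3) = -880/3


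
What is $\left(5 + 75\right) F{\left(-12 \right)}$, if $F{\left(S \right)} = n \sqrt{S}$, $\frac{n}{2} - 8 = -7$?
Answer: $320 i \sqrt{3} \approx 554.26 i$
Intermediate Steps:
$n = 2$ ($n = 16 + 2 \left(-7\right) = 16 - 14 = 2$)
$F{\left(S \right)} = 2 \sqrt{S}$
$\left(5 + 75\right) F{\left(-12 \right)} = \left(5 + 75\right) 2 \sqrt{-12} = 80 \cdot 2 \cdot 2 i \sqrt{3} = 80 \cdot 4 i \sqrt{3} = 320 i \sqrt{3}$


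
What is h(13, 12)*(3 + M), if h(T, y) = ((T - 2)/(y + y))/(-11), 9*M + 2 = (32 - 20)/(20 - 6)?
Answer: -181/1512 ≈ -0.11971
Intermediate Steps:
M = -8/63 (M = -2/9 + ((32 - 20)/(20 - 6))/9 = -2/9 + (12/14)/9 = -2/9 + (12*(1/14))/9 = -2/9 + (⅑)*(6/7) = -2/9 + 2/21 = -8/63 ≈ -0.12698)
h(T, y) = -(-2 + T)/(22*y) (h(T, y) = ((-2 + T)/((2*y)))*(-1/11) = ((-2 + T)*(1/(2*y)))*(-1/11) = ((-2 + T)/(2*y))*(-1/11) = -(-2 + T)/(22*y))
h(13, 12)*(3 + M) = ((1/22)*(2 - 1*13)/12)*(3 - 8/63) = ((1/22)*(1/12)*(2 - 13))*(181/63) = ((1/22)*(1/12)*(-11))*(181/63) = -1/24*181/63 = -181/1512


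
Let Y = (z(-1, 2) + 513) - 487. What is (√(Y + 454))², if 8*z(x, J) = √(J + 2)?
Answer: 1921/4 ≈ 480.25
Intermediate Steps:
z(x, J) = √(2 + J)/8 (z(x, J) = √(J + 2)/8 = √(2 + J)/8)
Y = 105/4 (Y = (√(2 + 2)/8 + 513) - 487 = (√4/8 + 513) - 487 = ((⅛)*2 + 513) - 487 = (¼ + 513) - 487 = 2053/4 - 487 = 105/4 ≈ 26.250)
(√(Y + 454))² = (√(105/4 + 454))² = (√(1921/4))² = (√1921/2)² = 1921/4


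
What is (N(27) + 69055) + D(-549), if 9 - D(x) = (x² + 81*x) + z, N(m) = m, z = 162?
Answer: -188003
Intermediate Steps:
D(x) = -153 - x² - 81*x (D(x) = 9 - ((x² + 81*x) + 162) = 9 - (162 + x² + 81*x) = 9 + (-162 - x² - 81*x) = -153 - x² - 81*x)
(N(27) + 69055) + D(-549) = (27 + 69055) + (-153 - 1*(-549)² - 81*(-549)) = 69082 + (-153 - 1*301401 + 44469) = 69082 + (-153 - 301401 + 44469) = 69082 - 257085 = -188003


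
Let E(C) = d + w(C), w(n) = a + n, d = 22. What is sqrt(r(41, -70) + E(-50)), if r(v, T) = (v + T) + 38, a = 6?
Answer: I*sqrt(13) ≈ 3.6056*I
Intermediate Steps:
w(n) = 6 + n
r(v, T) = 38 + T + v (r(v, T) = (T + v) + 38 = 38 + T + v)
E(C) = 28 + C (E(C) = 22 + (6 + C) = 28 + C)
sqrt(r(41, -70) + E(-50)) = sqrt((38 - 70 + 41) + (28 - 50)) = sqrt(9 - 22) = sqrt(-13) = I*sqrt(13)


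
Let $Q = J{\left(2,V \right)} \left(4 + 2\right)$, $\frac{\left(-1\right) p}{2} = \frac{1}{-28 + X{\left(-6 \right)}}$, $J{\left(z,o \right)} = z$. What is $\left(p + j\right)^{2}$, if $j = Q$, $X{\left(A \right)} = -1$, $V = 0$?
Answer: $\frac{122500}{841} \approx 145.66$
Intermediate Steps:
$p = \frac{2}{29}$ ($p = - \frac{2}{-28 - 1} = - \frac{2}{-29} = \left(-2\right) \left(- \frac{1}{29}\right) = \frac{2}{29} \approx 0.068966$)
$Q = 12$ ($Q = 2 \left(4 + 2\right) = 2 \cdot 6 = 12$)
$j = 12$
$\left(p + j\right)^{2} = \left(\frac{2}{29} + 12\right)^{2} = \left(\frac{350}{29}\right)^{2} = \frac{122500}{841}$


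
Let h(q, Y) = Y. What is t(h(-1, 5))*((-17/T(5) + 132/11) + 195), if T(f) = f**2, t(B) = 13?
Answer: 67054/25 ≈ 2682.2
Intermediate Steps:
t(h(-1, 5))*((-17/T(5) + 132/11) + 195) = 13*((-17/(5**2) + 132/11) + 195) = 13*((-17/25 + 132*(1/11)) + 195) = 13*((-17*1/25 + 12) + 195) = 13*((-17/25 + 12) + 195) = 13*(283/25 + 195) = 13*(5158/25) = 67054/25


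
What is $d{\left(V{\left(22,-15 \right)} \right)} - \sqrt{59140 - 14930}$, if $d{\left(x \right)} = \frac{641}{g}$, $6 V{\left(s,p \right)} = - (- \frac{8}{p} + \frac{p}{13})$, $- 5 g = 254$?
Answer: $- \frac{3205}{254} - \sqrt{44210} \approx -222.88$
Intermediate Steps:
$g = - \frac{254}{5}$ ($g = \left(- \frac{1}{5}\right) 254 = - \frac{254}{5} \approx -50.8$)
$V{\left(s,p \right)} = - \frac{p}{78} + \frac{4}{3 p}$ ($V{\left(s,p \right)} = \frac{\left(-1\right) \left(- \frac{8}{p} + \frac{p}{13}\right)}{6} = \frac{\frac{8}{p} - \frac{p}{13}}{6} = - \frac{p}{78} + \frac{4}{3 p}$)
$d{\left(x \right)} = - \frac{3205}{254}$ ($d{\left(x \right)} = \frac{641}{- \frac{254}{5}} = 641 \left(- \frac{5}{254}\right) = - \frac{3205}{254}$)
$d{\left(V{\left(22,-15 \right)} \right)} - \sqrt{59140 - 14930} = - \frac{3205}{254} - \sqrt{59140 - 14930} = - \frac{3205}{254} - \sqrt{44210}$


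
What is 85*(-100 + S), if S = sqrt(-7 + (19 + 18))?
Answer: -8500 + 85*sqrt(30) ≈ -8034.4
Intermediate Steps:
S = sqrt(30) (S = sqrt(-7 + 37) = sqrt(30) ≈ 5.4772)
85*(-100 + S) = 85*(-100 + sqrt(30)) = -8500 + 85*sqrt(30)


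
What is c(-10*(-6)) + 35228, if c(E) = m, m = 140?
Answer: 35368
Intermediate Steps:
c(E) = 140
c(-10*(-6)) + 35228 = 140 + 35228 = 35368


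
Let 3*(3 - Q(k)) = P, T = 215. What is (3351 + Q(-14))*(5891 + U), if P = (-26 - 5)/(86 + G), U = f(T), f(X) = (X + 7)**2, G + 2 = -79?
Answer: 555512935/3 ≈ 1.8517e+8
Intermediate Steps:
G = -81 (G = -2 - 79 = -81)
f(X) = (7 + X)**2
U = 49284 (U = (7 + 215)**2 = 222**2 = 49284)
P = -31/5 (P = (-26 - 5)/(86 - 81) = -31/5 ≈ -6.2000)
Q(k) = 76/15 (Q(k) = 3 - 1/3*(-31/5) = 3 + 31/15 = 76/15)
(3351 + Q(-14))*(5891 + U) = (3351 + 76/15)*(5891 + 49284) = (50341/15)*55175 = 555512935/3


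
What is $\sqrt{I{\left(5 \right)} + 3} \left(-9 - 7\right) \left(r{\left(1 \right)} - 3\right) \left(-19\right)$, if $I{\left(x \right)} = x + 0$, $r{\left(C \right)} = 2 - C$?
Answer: $- 1216 \sqrt{2} \approx -1719.7$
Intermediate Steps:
$I{\left(x \right)} = x$
$\sqrt{I{\left(5 \right)} + 3} \left(-9 - 7\right) \left(r{\left(1 \right)} - 3\right) \left(-19\right) = \sqrt{5 + 3} \left(-9 - 7\right) \left(\left(2 - 1\right) - 3\right) \left(-19\right) = \sqrt{8} \left(- 16 \left(\left(2 - 1\right) - 3\right)\right) \left(-19\right) = 2 \sqrt{2} \left(- 16 \left(1 - 3\right)\right) \left(-19\right) = 2 \sqrt{2} \left(\left(-16\right) \left(-2\right)\right) \left(-19\right) = 2 \sqrt{2} \cdot 32 \left(-19\right) = 64 \sqrt{2} \left(-19\right) = - 1216 \sqrt{2}$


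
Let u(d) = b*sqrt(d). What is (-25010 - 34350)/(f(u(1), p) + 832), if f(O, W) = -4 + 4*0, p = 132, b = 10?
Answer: -14840/207 ≈ -71.691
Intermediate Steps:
u(d) = 10*sqrt(d)
f(O, W) = -4 (f(O, W) = -4 + 0 = -4)
(-25010 - 34350)/(f(u(1), p) + 832) = (-25010 - 34350)/(-4 + 832) = -59360/828 = -59360*1/828 = -14840/207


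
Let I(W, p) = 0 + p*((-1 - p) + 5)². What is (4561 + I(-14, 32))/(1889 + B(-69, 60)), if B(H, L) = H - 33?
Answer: 29649/1787 ≈ 16.591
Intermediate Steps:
B(H, L) = -33 + H
I(W, p) = p*(4 - p)² (I(W, p) = 0 + p*(4 - p)² = p*(4 - p)²)
(4561 + I(-14, 32))/(1889 + B(-69, 60)) = (4561 + 32*(-4 + 32)²)/(1889 + (-33 - 69)) = (4561 + 32*28²)/(1889 - 102) = (4561 + 32*784)/1787 = (4561 + 25088)*(1/1787) = 29649*(1/1787) = 29649/1787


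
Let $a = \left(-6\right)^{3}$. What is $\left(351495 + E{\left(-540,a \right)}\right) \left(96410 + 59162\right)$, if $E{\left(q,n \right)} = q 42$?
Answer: $51154407180$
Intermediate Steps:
$a = -216$
$E{\left(q,n \right)} = 42 q$
$\left(351495 + E{\left(-540,a \right)}\right) \left(96410 + 59162\right) = \left(351495 + 42 \left(-540\right)\right) \left(96410 + 59162\right) = \left(351495 - 22680\right) 155572 = 328815 \cdot 155572 = 51154407180$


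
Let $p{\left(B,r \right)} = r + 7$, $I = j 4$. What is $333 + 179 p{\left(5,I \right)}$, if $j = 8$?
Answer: $7314$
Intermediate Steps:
$I = 32$ ($I = 8 \cdot 4 = 32$)
$p{\left(B,r \right)} = 7 + r$
$333 + 179 p{\left(5,I \right)} = 333 + 179 \left(7 + 32\right) = 333 + 179 \cdot 39 = 333 + 6981 = 7314$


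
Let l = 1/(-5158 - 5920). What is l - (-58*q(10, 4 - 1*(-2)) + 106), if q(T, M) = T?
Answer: 5250971/11078 ≈ 474.00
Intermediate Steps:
l = -1/11078 (l = 1/(-11078) = -1/11078 ≈ -9.0269e-5)
l - (-58*q(10, 4 - 1*(-2)) + 106) = -1/11078 - (-58*10 + 106) = -1/11078 - (-580 + 106) = -1/11078 - 1*(-474) = -1/11078 + 474 = 5250971/11078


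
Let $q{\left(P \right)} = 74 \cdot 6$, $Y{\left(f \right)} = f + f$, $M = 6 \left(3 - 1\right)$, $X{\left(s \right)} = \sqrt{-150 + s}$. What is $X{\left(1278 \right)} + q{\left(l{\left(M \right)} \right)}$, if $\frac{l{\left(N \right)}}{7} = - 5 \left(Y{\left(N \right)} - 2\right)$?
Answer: $444 + 2 \sqrt{282} \approx 477.59$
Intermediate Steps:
$M = 12$ ($M = 6 \cdot 2 = 12$)
$Y{\left(f \right)} = 2 f$
$l{\left(N \right)} = 70 - 70 N$ ($l{\left(N \right)} = 7 \left(- 5 \left(2 N - 2\right)\right) = 7 \left(- 5 \left(-2 + 2 N\right)\right) = 7 \left(10 - 10 N\right) = 70 - 70 N$)
$q{\left(P \right)} = 444$
$X{\left(1278 \right)} + q{\left(l{\left(M \right)} \right)} = \sqrt{-150 + 1278} + 444 = \sqrt{1128} + 444 = 2 \sqrt{282} + 444 = 444 + 2 \sqrt{282}$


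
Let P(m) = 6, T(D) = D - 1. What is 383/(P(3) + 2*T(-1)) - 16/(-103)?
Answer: 39481/206 ≈ 191.66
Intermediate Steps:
T(D) = -1 + D
383/(P(3) + 2*T(-1)) - 16/(-103) = 383/(6 + 2*(-1 - 1)) - 16/(-103) = 383/(6 + 2*(-2)) - 16*(-1/103) = 383/(6 - 4) + 16/103 = 383/2 + 16/103 = 39481/206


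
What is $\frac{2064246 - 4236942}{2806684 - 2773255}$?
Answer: $- \frac{724232}{11143} \approx -64.994$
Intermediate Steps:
$\frac{2064246 - 4236942}{2806684 - 2773255} = - \frac{2172696}{33429} = \left(-2172696\right) \frac{1}{33429} = - \frac{724232}{11143}$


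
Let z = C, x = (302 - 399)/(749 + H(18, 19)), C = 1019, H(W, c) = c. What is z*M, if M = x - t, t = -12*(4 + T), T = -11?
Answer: -65836571/768 ≈ -85725.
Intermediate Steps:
x = -97/768 (x = (302 - 399)/(749 + 19) = -97/768 ≈ -0.12630)
z = 1019
t = 84 (t = -12*(4 - 11) = -12*(-7) = 84)
M = -64609/768 (M = -97/768 - 1*84 = -97/768 - 84 = -64609/768 ≈ -84.126)
z*M = 1019*(-64609/768) = -65836571/768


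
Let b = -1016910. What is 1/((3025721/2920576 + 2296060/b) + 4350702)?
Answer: 296996294016/1292142007474820387 ≈ 2.2985e-7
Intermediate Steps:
1/((3025721/2920576 + 2296060/b) + 4350702) = 1/((3025721/2920576 + 2296060/(-1016910)) + 4350702) = 1/((3025721*(1/2920576) + 2296060*(-1/1016910)) + 4350702) = 1/((3025721/2920576 - 229606/101691) + 4350702) = 1/(-362893178845/296996294016 + 4350702) = 1/(1292142007474820387/296996294016) = 296996294016/1292142007474820387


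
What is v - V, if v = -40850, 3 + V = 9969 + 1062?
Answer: -51878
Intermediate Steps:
V = 11028 (V = -3 + (9969 + 1062) = -3 + 11031 = 11028)
v - V = -40850 - 1*11028 = -40850 - 11028 = -51878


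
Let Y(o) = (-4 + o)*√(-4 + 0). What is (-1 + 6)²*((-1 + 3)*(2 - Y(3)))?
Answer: 100 + 100*I ≈ 100.0 + 100.0*I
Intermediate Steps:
Y(o) = 2*I*(-4 + o) (Y(o) = (-4 + o)*√(-4) = (-4 + o)*(2*I) = 2*I*(-4 + o))
(-1 + 6)²*((-1 + 3)*(2 - Y(3))) = (-1 + 6)²*((-1 + 3)*(2 - 2*I*(-4 + 3))) = 5²*(2*(2 - 2*I*(-1))) = 25*(2*(2 - (-2)*I)) = 25*(2*(2 + 2*I)) = 25*(4 + 4*I) = 100 + 100*I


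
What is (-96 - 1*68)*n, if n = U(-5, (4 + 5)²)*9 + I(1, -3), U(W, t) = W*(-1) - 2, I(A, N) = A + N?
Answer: -4100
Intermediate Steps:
U(W, t) = -2 - W (U(W, t) = -W - 2 = -2 - W)
n = 25 (n = (-2 - 1*(-5))*9 + (1 - 3) = (-2 + 5)*9 - 2 = 3*9 - 2 = 27 - 2 = 25)
(-96 - 1*68)*n = (-96 - 1*68)*25 = (-96 - 68)*25 = -164*25 = -4100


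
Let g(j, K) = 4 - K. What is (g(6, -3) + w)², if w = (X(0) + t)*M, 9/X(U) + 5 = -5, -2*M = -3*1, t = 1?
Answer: 20449/400 ≈ 51.122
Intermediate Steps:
M = 3/2 (M = -(-3)/2 = -½*(-3) = 3/2 ≈ 1.5000)
X(U) = -9/10 (X(U) = 9/(-5 - 5) = 9/(-10) = 9*(-⅒) = -9/10)
w = 3/20 (w = (-9/10 + 1)*(3/2) = (⅒)*(3/2) = 3/20 ≈ 0.15000)
(g(6, -3) + w)² = ((4 - 1*(-3)) + 3/20)² = ((4 + 3) + 3/20)² = (7 + 3/20)² = (143/20)² = 20449/400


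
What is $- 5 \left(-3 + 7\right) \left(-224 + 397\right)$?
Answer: $-3460$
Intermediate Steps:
$- 5 \left(-3 + 7\right) \left(-224 + 397\right) = \left(-5\right) 4 \cdot 173 = \left(-20\right) 173 = -3460$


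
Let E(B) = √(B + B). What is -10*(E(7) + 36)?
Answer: -360 - 10*√14 ≈ -397.42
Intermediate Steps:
E(B) = √2*√B (E(B) = √(2*B) = √2*√B)
-10*(E(7) + 36) = -10*(√2*√7 + 36) = -10*(√14 + 36) = -10*(36 + √14) = -360 - 10*√14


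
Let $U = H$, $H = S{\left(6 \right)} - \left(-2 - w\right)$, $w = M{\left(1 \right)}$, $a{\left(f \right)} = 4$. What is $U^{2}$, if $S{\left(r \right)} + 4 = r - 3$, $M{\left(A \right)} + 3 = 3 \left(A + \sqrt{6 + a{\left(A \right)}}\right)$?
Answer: $91 + 6 \sqrt{10} \approx 109.97$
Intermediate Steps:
$M{\left(A \right)} = -3 + 3 A + 3 \sqrt{10}$ ($M{\left(A \right)} = -3 + 3 \left(A + \sqrt{6 + 4}\right) = -3 + 3 \left(A + \sqrt{10}\right) = -3 + \left(3 A + 3 \sqrt{10}\right) = -3 + 3 A + 3 \sqrt{10}$)
$S{\left(r \right)} = -7 + r$ ($S{\left(r \right)} = -4 + \left(r - 3\right) = -4 + \left(-3 + r\right) = -7 + r$)
$w = 3 \sqrt{10}$ ($w = -3 + 3 \cdot 1 + 3 \sqrt{10} = -3 + 3 + 3 \sqrt{10} = 3 \sqrt{10} \approx 9.4868$)
$H = 1 + 3 \sqrt{10}$ ($H = \left(-7 + 6\right) - \left(-2 - 3 \sqrt{10}\right) = -1 - \left(-2 - 3 \sqrt{10}\right) = -1 + \left(2 + 3 \sqrt{10}\right) = 1 + 3 \sqrt{10} \approx 10.487$)
$U = 1 + 3 \sqrt{10} \approx 10.487$
$U^{2} = \left(1 + 3 \sqrt{10}\right)^{2}$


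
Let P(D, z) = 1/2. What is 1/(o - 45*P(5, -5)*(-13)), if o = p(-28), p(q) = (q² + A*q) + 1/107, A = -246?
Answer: 214/1704405 ≈ 0.00012556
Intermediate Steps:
p(q) = 1/107 + q² - 246*q (p(q) = (q² - 246*q) + 1/107 = 1/107 + q² - 246*q)
o = 820905/107 (o = 1/107 + (-28)² - 246*(-28) = 1/107 + 784 + 6888 = 820905/107 ≈ 7672.0)
P(D, z) = ½
1/(o - 45*P(5, -5)*(-13)) = 1/(820905/107 - 45*½*(-13)) = 1/(820905/107 - 45/2*(-13)) = 1/(820905/107 + 585/2) = 1/(1704405/214) = 214/1704405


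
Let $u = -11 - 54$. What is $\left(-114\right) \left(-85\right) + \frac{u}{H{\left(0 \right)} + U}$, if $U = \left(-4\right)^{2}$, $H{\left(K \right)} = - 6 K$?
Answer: $\frac{154975}{16} \approx 9685.9$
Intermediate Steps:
$u = -65$ ($u = -11 - 54 = -65$)
$U = 16$
$\left(-114\right) \left(-85\right) + \frac{u}{H{\left(0 \right)} + U} = \left(-114\right) \left(-85\right) - \frac{65}{\left(-6\right) 0 + 16} = 9690 - \frac{65}{0 + 16} = 9690 - \frac{65}{16} = \frac{154975}{16}$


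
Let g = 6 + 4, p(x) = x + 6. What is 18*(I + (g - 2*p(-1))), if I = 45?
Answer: 810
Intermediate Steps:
p(x) = 6 + x
g = 10
18*(I + (g - 2*p(-1))) = 18*(45 + (10 - 2*(6 - 1))) = 18*(45 + (10 - 2*5)) = 18*(45 + (10 - 10)) = 18*(45 + 0) = 18*45 = 810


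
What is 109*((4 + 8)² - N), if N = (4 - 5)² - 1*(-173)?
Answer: -3270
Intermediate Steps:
N = 174 (N = (-1)² + 173 = 1 + 173 = 174)
109*((4 + 8)² - N) = 109*((4 + 8)² - 1*174) = 109*(12² - 174) = 109*(144 - 174) = 109*(-30) = -3270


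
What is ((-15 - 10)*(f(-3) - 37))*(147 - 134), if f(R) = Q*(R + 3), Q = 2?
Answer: 12025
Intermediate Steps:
f(R) = 6 + 2*R (f(R) = 2*(R + 3) = 2*(3 + R) = 6 + 2*R)
((-15 - 10)*(f(-3) - 37))*(147 - 134) = ((-15 - 10)*((6 + 2*(-3)) - 37))*(147 - 134) = -25*((6 - 6) - 37)*13 = -25*(0 - 37)*13 = -25*(-37)*13 = 925*13 = 12025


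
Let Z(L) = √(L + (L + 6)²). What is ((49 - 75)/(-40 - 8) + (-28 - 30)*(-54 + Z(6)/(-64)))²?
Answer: 45218029763/4608 + 10901245*√6/384 ≈ 9.8825e+6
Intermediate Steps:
Z(L) = √(L + (6 + L)²)
((49 - 75)/(-40 - 8) + (-28 - 30)*(-54 + Z(6)/(-64)))² = ((49 - 75)/(-40 - 8) + (-28 - 30)*(-54 + √(6 + (6 + 6)²)/(-64)))² = (-26/(-48) - 58*(-54 + √(6 + 12²)*(-1/64)))² = (-26*(-1/48) - 58*(-54 + √(6 + 144)*(-1/64)))² = (13/24 - 58*(-54 + √150*(-1/64)))² = (13/24 - 58*(-54 + (5*√6)*(-1/64)))² = (13/24 - 58*(-54 - 5*√6/64))² = (13/24 + (3132 + 145*√6/32))² = (75181/24 + 145*√6/32)²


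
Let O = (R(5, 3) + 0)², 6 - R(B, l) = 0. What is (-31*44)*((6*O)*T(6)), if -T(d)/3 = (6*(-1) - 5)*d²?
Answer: -350013312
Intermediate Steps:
R(B, l) = 6 (R(B, l) = 6 - 1*0 = 6 + 0 = 6)
T(d) = 33*d² (T(d) = -3*(6*(-1) - 5)*d² = -3*(-6 - 5)*d² = -(-33)*d² = 33*d²)
O = 36 (O = (6 + 0)² = 6² = 36)
(-31*44)*((6*O)*T(6)) = (-31*44)*((6*36)*(33*6²)) = -294624*33*36 = -294624*1188 = -1364*256608 = -350013312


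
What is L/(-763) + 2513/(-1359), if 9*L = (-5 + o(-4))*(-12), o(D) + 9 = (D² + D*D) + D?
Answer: -270293/148131 ≈ -1.8247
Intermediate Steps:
o(D) = -9 + D + 2*D² (o(D) = -9 + ((D² + D*D) + D) = -9 + ((D² + D²) + D) = -9 + (2*D² + D) = -9 + (D + 2*D²) = -9 + D + 2*D²)
L = -56/3 (L = ((-5 + (-9 - 4 + 2*(-4)²))*(-12))/9 = ((-5 + (-9 - 4 + 2*16))*(-12))/9 = ((-5 + (-9 - 4 + 32))*(-12))/9 = ((-5 + 19)*(-12))/9 = (14*(-12))/9 = (⅑)*(-168) = -56/3 ≈ -18.667)
L/(-763) + 2513/(-1359) = -56/3/(-763) + 2513/(-1359) = -56/3*(-1/763) + 2513*(-1/1359) = 8/327 - 2513/1359 = -270293/148131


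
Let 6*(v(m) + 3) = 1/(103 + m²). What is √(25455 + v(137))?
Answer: √20395778581605/28308 ≈ 159.54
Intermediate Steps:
v(m) = -3 + 1/(6*(103 + m²))
√(25455 + v(137)) = √(25455 + (-1853 - 18*137²)/(6*(103 + 137²))) = √(25455 + (-1853 - 18*18769)/(6*(103 + 18769))) = √(25455 + (⅙)*(-1853 - 337842)/18872) = √(25455 + (⅙)*(1/18872)*(-339695)) = √(25455 - 339695/113232) = √(2881980865/113232) = √20395778581605/28308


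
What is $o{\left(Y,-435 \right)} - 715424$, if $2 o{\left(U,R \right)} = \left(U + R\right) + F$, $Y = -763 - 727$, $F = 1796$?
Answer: $- \frac{1430977}{2} \approx -7.1549 \cdot 10^{5}$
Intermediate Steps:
$Y = -1490$
$o{\left(U,R \right)} = 898 + \frac{R}{2} + \frac{U}{2}$ ($o{\left(U,R \right)} = \frac{\left(U + R\right) + 1796}{2} = \frac{\left(R + U\right) + 1796}{2} = \frac{1796 + R + U}{2} = 898 + \frac{R}{2} + \frac{U}{2}$)
$o{\left(Y,-435 \right)} - 715424 = \left(898 + \frac{1}{2} \left(-435\right) + \frac{1}{2} \left(-1490\right)\right) - 715424 = \left(898 - \frac{435}{2} - 745\right) - 715424 = - \frac{129}{2} - 715424 = - \frac{1430977}{2}$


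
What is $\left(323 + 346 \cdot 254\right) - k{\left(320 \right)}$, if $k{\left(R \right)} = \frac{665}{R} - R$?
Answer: $\frac{5665595}{64} \approx 88525.0$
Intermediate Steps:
$k{\left(R \right)} = - R + \frac{665}{R}$
$\left(323 + 346 \cdot 254\right) - k{\left(320 \right)} = \left(323 + 346 \cdot 254\right) - \left(\left(-1\right) 320 + \frac{665}{320}\right) = \left(323 + 87884\right) - \left(-320 + 665 \cdot \frac{1}{320}\right) = 88207 - \left(-320 + \frac{133}{64}\right) = 88207 - - \frac{20347}{64} = 88207 + \frac{20347}{64} = \frac{5665595}{64}$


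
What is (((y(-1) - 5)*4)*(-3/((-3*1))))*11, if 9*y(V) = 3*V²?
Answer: -616/3 ≈ -205.33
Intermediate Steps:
y(V) = V²/3 (y(V) = (3*V²)/9 = V²/3)
(((y(-1) - 5)*4)*(-3/((-3*1))))*11 = ((((⅓)*(-1)² - 5)*4)*(-3/((-3*1))))*11 = ((((⅓)*1 - 5)*4)*(-3/(-3)))*11 = (((⅓ - 5)*4)*(-3*(-⅓)))*11 = (-14/3*4*1)*11 = -56/3*1*11 = -56/3*11 = -616/3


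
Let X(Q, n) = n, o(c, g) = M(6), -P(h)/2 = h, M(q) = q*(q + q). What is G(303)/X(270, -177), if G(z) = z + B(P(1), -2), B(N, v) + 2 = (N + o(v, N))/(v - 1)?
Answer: -833/531 ≈ -1.5687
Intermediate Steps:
M(q) = 2*q² (M(q) = q*(2*q) = 2*q²)
P(h) = -2*h
o(c, g) = 72 (o(c, g) = 2*6² = 2*36 = 72)
B(N, v) = -2 + (72 + N)/(-1 + v) (B(N, v) = -2 + (N + 72)/(v - 1) = -2 + (72 + N)/(-1 + v))
G(z) = -76/3 + z (G(z) = z + (74 - 2*1 - 2*(-2))/(-1 - 2) = z + (74 - 2 + 4)/(-3) = z - ⅓*76 = z - 76/3 = -76/3 + z)
G(303)/X(270, -177) = (-76/3 + 303)/(-177) = (833/3)*(-1/177) = -833/531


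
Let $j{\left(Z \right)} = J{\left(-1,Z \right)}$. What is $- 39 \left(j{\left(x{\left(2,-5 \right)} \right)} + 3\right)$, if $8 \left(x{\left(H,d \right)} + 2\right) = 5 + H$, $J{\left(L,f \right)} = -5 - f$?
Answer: $\frac{273}{8} \approx 34.125$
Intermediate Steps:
$x{\left(H,d \right)} = - \frac{11}{8} + \frac{H}{8}$ ($x{\left(H,d \right)} = -2 + \frac{5 + H}{8} = -2 + \left(\frac{5}{8} + \frac{H}{8}\right) = - \frac{11}{8} + \frac{H}{8}$)
$j{\left(Z \right)} = -5 - Z$
$- 39 \left(j{\left(x{\left(2,-5 \right)} \right)} + 3\right) = - 39 \left(\left(-5 - \left(- \frac{11}{8} + \frac{1}{8} \cdot 2\right)\right) + 3\right) = - 39 \left(\left(-5 - \left(- \frac{11}{8} + \frac{1}{4}\right)\right) + 3\right) = - 39 \left(\left(-5 - - \frac{9}{8}\right) + 3\right) = - 39 \left(\left(-5 + \frac{9}{8}\right) + 3\right) = - 39 \left(- \frac{31}{8} + 3\right) = \left(-39\right) \left(- \frac{7}{8}\right) = \frac{273}{8}$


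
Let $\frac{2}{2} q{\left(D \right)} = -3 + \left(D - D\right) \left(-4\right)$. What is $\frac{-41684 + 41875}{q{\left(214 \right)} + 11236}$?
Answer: $\frac{191}{11233} \approx 0.017003$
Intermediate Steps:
$q{\left(D \right)} = -3$ ($q{\left(D \right)} = -3 + \left(D - D\right) \left(-4\right) = -3 + 0 \left(-4\right) = -3 + 0 = -3$)
$\frac{-41684 + 41875}{q{\left(214 \right)} + 11236} = \frac{-41684 + 41875}{-3 + 11236} = \frac{191}{11233}$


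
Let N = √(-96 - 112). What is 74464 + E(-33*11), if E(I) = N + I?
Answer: 74101 + 4*I*√13 ≈ 74101.0 + 14.422*I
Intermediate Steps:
N = 4*I*√13 (N = √(-208) = 4*I*√13 ≈ 14.422*I)
E(I) = I + 4*I*√13 (E(I) = 4*I*√13 + I = I + 4*I*√13)
74464 + E(-33*11) = 74464 + (-33*11 + 4*I*√13) = 74464 + (-363 + 4*I*√13) = 74101 + 4*I*√13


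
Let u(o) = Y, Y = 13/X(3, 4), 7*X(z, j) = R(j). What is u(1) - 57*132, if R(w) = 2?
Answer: -14957/2 ≈ -7478.5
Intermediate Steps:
X(z, j) = 2/7 (X(z, j) = (1/7)*2 = 2/7)
Y = 91/2 (Y = 13/(2/7) = 13*(7/2) = 91/2 ≈ 45.500)
u(o) = 91/2
u(1) - 57*132 = 91/2 - 57*132 = 91/2 - 7524 = -14957/2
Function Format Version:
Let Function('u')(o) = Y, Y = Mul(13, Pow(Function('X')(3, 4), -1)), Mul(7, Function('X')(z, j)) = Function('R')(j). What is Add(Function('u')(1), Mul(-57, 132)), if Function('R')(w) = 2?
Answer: Rational(-14957, 2) ≈ -7478.5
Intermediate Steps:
Function('X')(z, j) = Rational(2, 7) (Function('X')(z, j) = Mul(Rational(1, 7), 2) = Rational(2, 7))
Y = Rational(91, 2) (Y = Mul(13, Pow(Rational(2, 7), -1)) = Mul(13, Rational(7, 2)) = Rational(91, 2) ≈ 45.500)
Function('u')(o) = Rational(91, 2)
Add(Function('u')(1), Mul(-57, 132)) = Add(Rational(91, 2), Mul(-57, 132)) = Add(Rational(91, 2), -7524) = Rational(-14957, 2)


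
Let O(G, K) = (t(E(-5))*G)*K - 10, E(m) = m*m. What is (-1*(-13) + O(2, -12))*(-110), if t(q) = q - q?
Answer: -330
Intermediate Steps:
E(m) = m**2
t(q) = 0
O(G, K) = -10 (O(G, K) = (0*G)*K - 10 = 0*K - 10 = 0 - 10 = -10)
(-1*(-13) + O(2, -12))*(-110) = (-1*(-13) - 10)*(-110) = (13 - 10)*(-110) = 3*(-110) = -330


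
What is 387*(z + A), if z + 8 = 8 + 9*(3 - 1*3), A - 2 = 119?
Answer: 46827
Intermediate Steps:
A = 121 (A = 2 + 119 = 121)
z = 0 (z = -8 + (8 + 9*(3 - 1*3)) = -8 + (8 + 9*(3 - 3)) = -8 + (8 + 9*0) = -8 + (8 + 0) = -8 + 8 = 0)
387*(z + A) = 387*(0 + 121) = 387*121 = 46827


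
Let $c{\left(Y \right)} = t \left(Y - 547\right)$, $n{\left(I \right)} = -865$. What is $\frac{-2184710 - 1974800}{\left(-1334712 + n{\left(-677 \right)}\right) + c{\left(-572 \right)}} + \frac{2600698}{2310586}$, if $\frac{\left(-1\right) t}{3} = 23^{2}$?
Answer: $- \frac{2116470165053}{254323890434} \approx -8.3219$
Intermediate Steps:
$t = -1587$ ($t = - 3 \cdot 23^{2} = \left(-3\right) 529 = -1587$)
$c{\left(Y \right)} = 868089 - 1587 Y$ ($c{\left(Y \right)} = - 1587 \left(Y - 547\right) = - 1587 \left(-547 + Y\right) = 868089 - 1587 Y$)
$\frac{-2184710 - 1974800}{\left(-1334712 + n{\left(-677 \right)}\right) + c{\left(-572 \right)}} + \frac{2600698}{2310586} = \frac{-2184710 - 1974800}{\left(-1334712 - 865\right) + \left(868089 - -907764\right)} + \frac{2600698}{2310586} = \frac{-2184710 - 1974800}{-1335577 + \left(868089 + 907764\right)} + 2600698 \cdot \frac{1}{2310586} = - \frac{4159510}{-1335577 + 1775853} + \frac{1300349}{1155293} = - \frac{4159510}{440276} + \frac{1300349}{1155293} = \left(-4159510\right) \frac{1}{440276} + \frac{1300349}{1155293} = - \frac{2079755}{220138} + \frac{1300349}{1155293} = - \frac{2116470165053}{254323890434}$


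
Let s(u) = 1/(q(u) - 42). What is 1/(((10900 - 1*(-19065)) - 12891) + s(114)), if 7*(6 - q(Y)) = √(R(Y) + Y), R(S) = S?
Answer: 1080372660/18446252678353 - 14*√57/18446252678353 ≈ 5.8569e-5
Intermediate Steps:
q(Y) = 6 - √2*√Y/7 (q(Y) = 6 - √(Y + Y)/7 = 6 - √2*√Y/7)
s(u) = 1/(-36 - √2*√u/7) (s(u) = 1/((6 - √2*√u/7) - 42) = 1/(-36 - √2*√u/7))
1/(((10900 - 1*(-19065)) - 12891) + s(114)) = 1/(((10900 - 1*(-19065)) - 12891) - 7/(252 + √2*√114)) = 1/(((10900 + 19065) - 12891) - 7/(252 + 2*√57)) = 1/((29965 - 12891) - 7/(252 + 2*√57)) = 1/(17074 - 7/(252 + 2*√57))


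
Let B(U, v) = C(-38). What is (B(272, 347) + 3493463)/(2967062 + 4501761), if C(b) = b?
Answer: 3493425/7468823 ≈ 0.46773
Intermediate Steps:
B(U, v) = -38
(B(272, 347) + 3493463)/(2967062 + 4501761) = (-38 + 3493463)/(2967062 + 4501761) = 3493425/7468823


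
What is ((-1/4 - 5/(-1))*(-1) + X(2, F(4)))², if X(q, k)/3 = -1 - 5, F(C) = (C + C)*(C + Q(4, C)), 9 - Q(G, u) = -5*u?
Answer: 8281/16 ≈ 517.56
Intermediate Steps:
Q(G, u) = 9 + 5*u (Q(G, u) = 9 - (-5)*u = 9 + 5*u)
F(C) = 2*C*(9 + 6*C) (F(C) = (C + C)*(C + (9 + 5*C)) = (2*C)*(9 + 6*C) = 2*C*(9 + 6*C))
X(q, k) = -18 (X(q, k) = 3*(-1 - 5) = 3*(-6) = -18)
((-1/4 - 5/(-1))*(-1) + X(2, F(4)))² = ((-1/4 - 5/(-1))*(-1) - 18)² = ((-1*¼ - 5*(-1))*(-1) - 18)² = ((-¼ + 5)*(-1) - 18)² = ((19/4)*(-1) - 18)² = (-19/4 - 18)² = (-91/4)² = 8281/16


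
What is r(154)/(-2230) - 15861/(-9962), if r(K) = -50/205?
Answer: 8531005/5357798 ≈ 1.5923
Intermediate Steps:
r(K) = -10/41 (r(K) = -50*1/205 = -10/41)
r(154)/(-2230) - 15861/(-9962) = -10/41/(-2230) - 15861/(-9962) = -10/41*(-1/2230) - 15861*(-1/9962) = 1/9143 + 933/586 = 8531005/5357798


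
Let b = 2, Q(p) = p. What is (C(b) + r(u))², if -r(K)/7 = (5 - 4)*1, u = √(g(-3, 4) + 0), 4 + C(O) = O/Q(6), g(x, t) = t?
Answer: 1024/9 ≈ 113.78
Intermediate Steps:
C(O) = -4 + O/6
u = 2 (u = √(4 + 0) = √4 = 2)
r(K) = -7 (r(K) = -7*(5 - 4) = -7)
(C(b) + r(u))² = ((-4 + (⅙)*2) - 7)² = ((-4 + ⅓) - 7)² = (-11/3 - 7)² = (-32/3)² = 1024/9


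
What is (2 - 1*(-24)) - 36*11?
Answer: -370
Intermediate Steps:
(2 - 1*(-24)) - 36*11 = (2 + 24) - 396 = 26 - 396 = -370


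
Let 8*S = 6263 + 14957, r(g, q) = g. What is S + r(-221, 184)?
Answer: 4863/2 ≈ 2431.5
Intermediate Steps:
S = 5305/2 (S = (6263 + 14957)/8 = (⅛)*21220 = 5305/2 ≈ 2652.5)
S + r(-221, 184) = 5305/2 - 221 = 4863/2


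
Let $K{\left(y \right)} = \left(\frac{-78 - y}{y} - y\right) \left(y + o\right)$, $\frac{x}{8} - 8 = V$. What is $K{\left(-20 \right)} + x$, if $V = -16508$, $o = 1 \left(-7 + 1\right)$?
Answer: $- \frac{662977}{5} \approx -1.326 \cdot 10^{5}$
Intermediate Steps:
$o = -6$ ($o = 1 \left(-6\right) = -6$)
$x = -132000$ ($x = 64 + 8 \left(-16508\right) = 64 - 132064 = -132000$)
$K{\left(y \right)} = \left(-6 + y\right) \left(- y + \frac{-78 - y}{y}\right)$ ($K{\left(y \right)} = \left(\frac{-78 - y}{y} - y\right) \left(y - 6\right) = \left(\frac{-78 - y}{y} - y\right) \left(-6 + y\right) = \left(- y + \frac{-78 - y}{y}\right) \left(-6 + y\right) = \left(-6 + y\right) \left(- y + \frac{-78 - y}{y}\right)$)
$K{\left(-20 \right)} + x = \left(-72 - \left(-20\right)^{2} + 5 \left(-20\right) + \frac{468}{-20}\right) - 132000 = \left(-72 - 400 - 100 + 468 \left(- \frac{1}{20}\right)\right) - 132000 = \left(-72 - 400 - 100 - \frac{117}{5}\right) - 132000 = - \frac{2977}{5} - 132000 = - \frac{662977}{5}$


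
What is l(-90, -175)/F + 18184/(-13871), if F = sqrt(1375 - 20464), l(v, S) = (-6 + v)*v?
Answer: -18184/13871 - 960*I*sqrt(2121)/707 ≈ -1.3109 - 62.535*I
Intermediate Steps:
l(v, S) = v*(-6 + v)
F = 3*I*sqrt(2121) (F = sqrt(-19089) = 3*I*sqrt(2121) ≈ 138.16*I)
l(-90, -175)/F + 18184/(-13871) = (-90*(-6 - 90))/((3*I*sqrt(2121))) + 18184/(-13871) = (-90*(-96))*(-I*sqrt(2121)/6363) + 18184*(-1/13871) = 8640*(-I*sqrt(2121)/6363) - 18184/13871 = -960*I*sqrt(2121)/707 - 18184/13871 = -18184/13871 - 960*I*sqrt(2121)/707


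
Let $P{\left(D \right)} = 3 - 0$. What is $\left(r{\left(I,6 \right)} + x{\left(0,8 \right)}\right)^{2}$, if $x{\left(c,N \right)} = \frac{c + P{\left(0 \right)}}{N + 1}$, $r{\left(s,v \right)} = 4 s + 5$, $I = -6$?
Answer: $\frac{3136}{9} \approx 348.44$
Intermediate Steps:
$P{\left(D \right)} = 3$ ($P{\left(D \right)} = 3 + 0 = 3$)
$r{\left(s,v \right)} = 5 + 4 s$
$x{\left(c,N \right)} = \frac{3 + c}{1 + N}$ ($x{\left(c,N \right)} = \frac{c + 3}{N + 1} = \frac{3 + c}{1 + N}$)
$\left(r{\left(I,6 \right)} + x{\left(0,8 \right)}\right)^{2} = \left(\left(5 + 4 \left(-6\right)\right) + \frac{3 + 0}{1 + 8}\right)^{2} = \left(\left(5 - 24\right) + \frac{1}{9} \cdot 3\right)^{2} = \left(-19 + \frac{1}{9} \cdot 3\right)^{2} = \left(-19 + \frac{1}{3}\right)^{2} = \left(- \frac{56}{3}\right)^{2} = \frac{3136}{9}$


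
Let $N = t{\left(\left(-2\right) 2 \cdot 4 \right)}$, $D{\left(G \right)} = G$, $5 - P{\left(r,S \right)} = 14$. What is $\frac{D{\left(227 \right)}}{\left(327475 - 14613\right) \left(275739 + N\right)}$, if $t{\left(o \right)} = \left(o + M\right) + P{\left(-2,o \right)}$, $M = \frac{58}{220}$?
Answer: $\frac{1135}{431302579749} \approx 2.6316 \cdot 10^{-9}$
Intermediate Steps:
$M = \frac{29}{110}$ ($M = 58 \cdot \frac{1}{220} = \frac{29}{110} \approx 0.26364$)
$P{\left(r,S \right)} = -9$ ($P{\left(r,S \right)} = 5 - 14 = -9$)
$t{\left(o \right)} = - \frac{961}{110} + o$ ($t{\left(o \right)} = \left(o + \frac{29}{110}\right) - 9 = \left(\frac{29}{110} + o\right) - 9 = - \frac{961}{110} + o$)
$N = - \frac{2721}{110}$ ($N = - \frac{961}{110} + \left(-2\right) 2 \cdot 4 = - \frac{961}{110} - 16 = - \frac{2721}{110} \approx -24.736$)
$\frac{D{\left(227 \right)}}{\left(327475 - 14613\right) \left(275739 + N\right)} = \frac{227}{\left(327475 - 14613\right) \left(275739 - \frac{2721}{110}\right)} = \frac{227}{312862 \cdot \frac{30328569}{110}} = \frac{227}{\frac{431302579749}{5}} = 227 \cdot \frac{5}{431302579749} = \frac{1135}{431302579749}$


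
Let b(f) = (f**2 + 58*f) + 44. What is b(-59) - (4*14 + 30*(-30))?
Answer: 947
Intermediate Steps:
b(f) = 44 + f**2 + 58*f
b(-59) - (4*14 + 30*(-30)) = (44 + (-59)**2 + 58*(-59)) - (4*14 + 30*(-30)) = (44 + 3481 - 3422) - (56 - 900) = 103 - 1*(-844) = 103 + 844 = 947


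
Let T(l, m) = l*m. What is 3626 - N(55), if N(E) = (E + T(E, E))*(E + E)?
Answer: -335174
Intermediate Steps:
N(E) = 2*E*(E + E**2) (N(E) = (E + E*E)*(E + E) = (E + E**2)*(2*E) = 2*E*(E + E**2))
3626 - N(55) = 3626 - 2*55**2*(1 + 55) = 3626 - 2*3025*56 = 3626 - 1*338800 = 3626 - 338800 = -335174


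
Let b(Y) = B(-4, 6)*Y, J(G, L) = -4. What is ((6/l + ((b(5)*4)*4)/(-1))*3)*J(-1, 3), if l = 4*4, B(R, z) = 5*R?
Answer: -38409/2 ≈ -19205.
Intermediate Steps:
b(Y) = -20*Y (b(Y) = (5*(-4))*Y = -20*Y)
l = 16
((6/l + ((b(5)*4)*4)/(-1))*3)*J(-1, 3) = ((6/16 + ((-20*5*4)*4)/(-1))*3)*(-4) = ((6*(1/16) + (-100*4*4)*(-1))*3)*(-4) = ((3/8 - 400*4*(-1))*3)*(-4) = ((3/8 - 1600*(-1))*3)*(-4) = ((3/8 + 1600)*3)*(-4) = ((12803/8)*3)*(-4) = (38409/8)*(-4) = -38409/2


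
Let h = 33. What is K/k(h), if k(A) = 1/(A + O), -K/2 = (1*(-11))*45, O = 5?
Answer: 37620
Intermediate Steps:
K = 990 (K = -2*1*(-11)*45 = -(-22)*45 = -2*(-495) = 990)
k(A) = 1/(5 + A) (k(A) = 1/(A + 5) = 1/(5 + A))
K/k(h) = 990/(1/(5 + 33)) = 990/(1/38) = 990*38 = 37620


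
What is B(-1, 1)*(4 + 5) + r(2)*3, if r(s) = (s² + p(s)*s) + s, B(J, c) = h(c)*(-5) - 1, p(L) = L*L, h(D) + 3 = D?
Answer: 123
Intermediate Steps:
h(D) = -3 + D
p(L) = L²
B(J, c) = 14 - 5*c (B(J, c) = (-3 + c)*(-5) - 1 = (15 - 5*c) - 1 = 14 - 5*c)
r(s) = s + s² + s³ (r(s) = (s² + s²*s) + s = (s² + s³) + s = s + s² + s³)
B(-1, 1)*(4 + 5) + r(2)*3 = (14 - 5*1)*(4 + 5) + (2*(1 + 2 + 2²))*3 = (14 - 5)*9 + (2*(1 + 2 + 4))*3 = 9*9 + (2*7)*3 = 81 + 14*3 = 81 + 42 = 123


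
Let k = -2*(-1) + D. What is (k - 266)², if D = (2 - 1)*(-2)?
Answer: 70756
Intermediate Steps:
D = -2 (D = 1*(-2) = -2)
k = 0 (k = -2*(-1) - 2 = 2 - 2 = 0)
(k - 266)² = (0 - 266)² = (-266)² = 70756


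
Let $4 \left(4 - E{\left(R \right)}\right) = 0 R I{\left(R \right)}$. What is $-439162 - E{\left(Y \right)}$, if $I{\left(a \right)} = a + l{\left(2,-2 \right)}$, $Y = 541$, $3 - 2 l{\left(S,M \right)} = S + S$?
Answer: $-439166$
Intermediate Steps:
$l{\left(S,M \right)} = \frac{3}{2} - S$ ($l{\left(S,M \right)} = \frac{3}{2} - \frac{S + S}{2} = \frac{3}{2} - \frac{2 S}{2} = \frac{3}{2} - S$)
$I{\left(a \right)} = - \frac{1}{2} + a$ ($I{\left(a \right)} = a + \left(\frac{3}{2} - 2\right) = a - \frac{1}{2} = - \frac{1}{2} + a$)
$E{\left(R \right)} = 4$ ($E{\left(R \right)} = 4 - \frac{0 R \left(- \frac{1}{2} + R\right)}{4} = 4 - \frac{0 \left(- \frac{1}{2} + R\right)}{4} = 4 - 0 = 4 + 0 = 4$)
$-439162 - E{\left(Y \right)} = -439162 - 4 = -439166$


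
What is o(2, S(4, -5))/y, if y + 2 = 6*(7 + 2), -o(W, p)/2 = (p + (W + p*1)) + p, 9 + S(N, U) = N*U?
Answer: 85/26 ≈ 3.2692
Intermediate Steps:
S(N, U) = -9 + N*U
o(W, p) = -6*p - 2*W (o(W, p) = -2*((p + (W + p*1)) + p) = -2*((p + (W + p)) + p) = -2*((W + 2*p) + p) = -2*(W + 3*p) = -6*p - 2*W)
y = 52 (y = -2 + 6*(7 + 2) = -2 + 6*9 = -2 + 54 = 52)
o(2, S(4, -5))/y = (-6*(-9 + 4*(-5)) - 2*2)/52 = (-6*(-9 - 20) - 4)/52 = (-6*(-29) - 4)/52 = (174 - 4)/52 = (1/52)*170 = 85/26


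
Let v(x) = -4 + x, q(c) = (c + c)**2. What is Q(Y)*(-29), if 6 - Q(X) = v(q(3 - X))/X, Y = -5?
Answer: -8178/5 ≈ -1635.6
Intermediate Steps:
q(c) = 4*c**2 (q(c) = (2*c)**2 = 4*c**2)
Q(X) = 6 - (-4 + 4*(3 - X)**2)/X
Q(Y)*(-29) = (30 - 32/(-5) - 4*(-5))*(-29) = (30 - 32*(-1/5) + 20)*(-29) = (30 + 32/5 + 20)*(-29) = (282/5)*(-29) = -8178/5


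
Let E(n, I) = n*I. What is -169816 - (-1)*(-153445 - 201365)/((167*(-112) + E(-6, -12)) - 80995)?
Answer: -5639301274/33209 ≈ -1.6981e+5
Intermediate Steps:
E(n, I) = I*n
-169816 - (-1)*(-153445 - 201365)/((167*(-112) + E(-6, -12)) - 80995) = -169816 - (-1)*(-153445 - 201365)/((167*(-112) - 12*(-6)) - 80995) = -169816 - (-1)*(-354810/((-18704 + 72) - 80995)) = -169816 - (-1)*(-354810/(-18632 - 80995)) = -169816 - (-1)*(-354810/(-99627)) = -169816 - (-1)*(-354810*(-1/99627)) = -169816 - (-1)*118270/33209 = -169816 - 1*(-118270/33209) = -169816 + 118270/33209 = -5639301274/33209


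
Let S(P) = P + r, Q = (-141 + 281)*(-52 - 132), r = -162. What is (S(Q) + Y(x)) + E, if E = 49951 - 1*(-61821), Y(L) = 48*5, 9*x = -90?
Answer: 86090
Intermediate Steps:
x = -10 (x = (1/9)*(-90) = -10)
Y(L) = 240
Q = -25760 (Q = 140*(-184) = -25760)
S(P) = -162 + P (S(P) = P - 162 = -162 + P)
E = 111772 (E = 49951 + 61821 = 111772)
(S(Q) + Y(x)) + E = ((-162 - 25760) + 240) + 111772 = (-25922 + 240) + 111772 = -25682 + 111772 = 86090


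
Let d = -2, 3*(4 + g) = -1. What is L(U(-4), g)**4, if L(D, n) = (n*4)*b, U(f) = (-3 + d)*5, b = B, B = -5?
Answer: 4569760000/81 ≈ 5.6417e+7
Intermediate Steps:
g = -13/3 (g = -4 + (1/3)*(-1) = -4 - 1/3 = -13/3 ≈ -4.3333)
b = -5
U(f) = -25 (U(f) = (-3 - 2)*5 = -5*5 = -25)
L(D, n) = -20*n (L(D, n) = (n*4)*(-5) = (4*n)*(-5) = -20*n)
L(U(-4), g)**4 = (-20*(-13/3))**4 = (260/3)**4 = 4569760000/81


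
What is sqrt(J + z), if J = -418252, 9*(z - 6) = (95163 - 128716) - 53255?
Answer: I*sqrt(3851022)/3 ≈ 654.13*I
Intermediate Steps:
z = -28918/3 (z = 6 + ((95163 - 128716) - 53255)/9 = 6 + (-33553 - 53255)/9 = 6 + (1/9)*(-86808) = 6 - 28936/3 = -28918/3 ≈ -9639.3)
sqrt(J + z) = sqrt(-418252 - 28918/3) = sqrt(-1283674/3) = I*sqrt(3851022)/3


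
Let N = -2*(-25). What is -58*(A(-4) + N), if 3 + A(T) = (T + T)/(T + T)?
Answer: -2784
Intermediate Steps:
N = 50
A(T) = -2 (A(T) = -3 + (T + T)/(T + T) = -3 + (2*T)/((2*T)) = -3 + (2*T)*(1/(2*T)) = -3 + 1 = -2)
-58*(A(-4) + N) = -58*(-2 + 50) = -58*48 = -2784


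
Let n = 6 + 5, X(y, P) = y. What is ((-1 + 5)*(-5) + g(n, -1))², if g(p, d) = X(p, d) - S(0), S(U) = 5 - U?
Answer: 196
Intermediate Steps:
n = 11
g(p, d) = -5 + p (g(p, d) = p - (5 - 1*0) = p - (5 + 0) = p - 1*5 = p - 5 = -5 + p)
((-1 + 5)*(-5) + g(n, -1))² = ((-1 + 5)*(-5) + (-5 + 11))² = (4*(-5) + 6)² = (-20 + 6)² = (-14)² = 196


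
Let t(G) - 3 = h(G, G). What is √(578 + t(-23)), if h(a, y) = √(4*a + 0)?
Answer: √(581 + 2*I*√23) ≈ 24.105 + 0.199*I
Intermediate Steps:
h(a, y) = 2*√a (h(a, y) = √(4*a) = 2*√a)
t(G) = 3 + 2*√G
√(578 + t(-23)) = √(578 + (3 + 2*√(-23))) = √(578 + (3 + 2*(I*√23))) = √(578 + (3 + 2*I*√23)) = √(581 + 2*I*√23)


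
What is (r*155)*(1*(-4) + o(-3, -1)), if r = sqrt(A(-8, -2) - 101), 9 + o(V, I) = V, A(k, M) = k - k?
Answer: -2480*I*sqrt(101) ≈ -24924.0*I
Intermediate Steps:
A(k, M) = 0
o(V, I) = -9 + V
r = I*sqrt(101) (r = sqrt(0 - 101) = sqrt(-101) = I*sqrt(101) ≈ 10.05*I)
(r*155)*(1*(-4) + o(-3, -1)) = ((I*sqrt(101))*155)*(1*(-4) + (-9 - 3)) = (155*I*sqrt(101))*(-4 - 12) = (155*I*sqrt(101))*(-16) = -2480*I*sqrt(101)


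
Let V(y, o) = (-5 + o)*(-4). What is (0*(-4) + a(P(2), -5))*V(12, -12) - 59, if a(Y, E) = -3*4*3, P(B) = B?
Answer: -2507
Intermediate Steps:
a(Y, E) = -36 (a(Y, E) = -12*3 = -36)
V(y, o) = 20 - 4*o
(0*(-4) + a(P(2), -5))*V(12, -12) - 59 = (0*(-4) - 36)*(20 - 4*(-12)) - 59 = (0 - 36)*(20 + 48) - 59 = -36*68 - 59 = -2448 - 59 = -2507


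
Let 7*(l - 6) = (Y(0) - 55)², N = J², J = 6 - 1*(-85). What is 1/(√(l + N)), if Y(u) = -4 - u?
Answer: √430430/61490 ≈ 0.010670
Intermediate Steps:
J = 91 (J = 6 + 85 = 91)
N = 8281 (N = 91² = 8281)
l = 3523/7 (l = 6 + ((-4 - 1*0) - 55)²/7 = 6 + ((-4 + 0) - 55)²/7 = 6 + (-4 - 55)²/7 = 6 + (⅐)*(-59)² = 6 + (⅐)*3481 = 6 + 3481/7 = 3523/7 ≈ 503.29)
1/(√(l + N)) = 1/(√(3523/7 + 8281)) = 1/(√(61490/7)) = 1/(√430430/7) = √430430/61490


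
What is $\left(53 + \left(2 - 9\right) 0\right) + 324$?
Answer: $377$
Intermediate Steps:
$\left(53 + \left(2 - 9\right) 0\right) + 324 = \left(53 - 0\right) + 324 = \left(53 + 0\right) + 324 = 53 + 324 = 377$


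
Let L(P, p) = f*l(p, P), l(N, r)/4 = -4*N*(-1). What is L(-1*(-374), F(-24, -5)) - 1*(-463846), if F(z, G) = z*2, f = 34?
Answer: 437734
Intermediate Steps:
l(N, r) = 16*N (l(N, r) = 4*(-4*N*(-1)) = 4*(4*N) = 16*N)
F(z, G) = 2*z
L(P, p) = 544*p (L(P, p) = 34*(16*p) = 544*p)
L(-1*(-374), F(-24, -5)) - 1*(-463846) = 544*(2*(-24)) - 1*(-463846) = 544*(-48) + 463846 = -26112 + 463846 = 437734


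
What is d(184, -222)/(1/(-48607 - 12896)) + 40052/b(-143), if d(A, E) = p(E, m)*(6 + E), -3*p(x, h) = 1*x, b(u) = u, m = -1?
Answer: 140578105084/143 ≈ 9.8306e+8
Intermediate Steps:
p(x, h) = -x/3
d(A, E) = -E*(6 + E)/3 (d(A, E) = (-E/3)*(6 + E) = -E*(6 + E)/3)
d(184, -222)/(1/(-48607 - 12896)) + 40052/b(-143) = (-⅓*(-222)*(6 - 222))/(1/(-48607 - 12896)) + 40052/(-143) = (-⅓*(-222)*(-216))/(1/(-61503)) + 40052*(-1/143) = -15984/(-1/61503) - 40052/143 = -15984*(-61503) - 40052/143 = 983063952 - 40052/143 = 140578105084/143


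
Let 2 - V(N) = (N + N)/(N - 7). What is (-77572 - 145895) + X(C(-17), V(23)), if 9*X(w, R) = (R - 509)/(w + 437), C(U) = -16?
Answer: -6773735783/30312 ≈ -2.2347e+5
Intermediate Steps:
V(N) = 2 - 2*N/(-7 + N) (V(N) = 2 - (N + N)/(N - 7) = 2 - 2*N/(-7 + N))
X(w, R) = (-509 + R)/(9*(437 + w)) (X(w, R) = ((R - 509)/(w + 437))/9 = ((-509 + R)/(437 + w))/9 = (-509 + R)/(9*(437 + w)))
(-77572 - 145895) + X(C(-17), V(23)) = (-77572 - 145895) + (-509 - 14/(-7 + 23))/(9*(437 - 16)) = -223467 + (1/9)*(-509 - 14/16)/421 = -223467 + (1/9)*(1/421)*(-509 - 14*1/16) = -223467 + (1/9)*(1/421)*(-509 - 7/8) = -223467 + (1/9)*(1/421)*(-4079/8) = -223467 - 4079/30312 = -6773735783/30312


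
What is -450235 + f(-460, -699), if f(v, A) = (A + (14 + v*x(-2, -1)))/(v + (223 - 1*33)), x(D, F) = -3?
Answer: -24312829/54 ≈ -4.5024e+5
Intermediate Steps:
f(v, A) = (14 + A - 3*v)/(190 + v) (f(v, A) = (A + (14 + v*(-3)))/(v + (223 - 1*33)) = (A + (14 - 3*v))/(v + (223 - 33)) = (14 + A - 3*v)/(v + 190) = (14 + A - 3*v)/(190 + v))
-450235 + f(-460, -699) = -450235 + (14 - 699 - 3*(-460))/(190 - 460) = -450235 + (14 - 699 + 1380)/(-270) = -450235 - 1/270*695 = -450235 - 139/54 = -24312829/54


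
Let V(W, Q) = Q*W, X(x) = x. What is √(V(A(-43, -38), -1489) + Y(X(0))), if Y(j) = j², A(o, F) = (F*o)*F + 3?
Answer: √92450521 ≈ 9615.1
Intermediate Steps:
A(o, F) = 3 + o*F² (A(o, F) = o*F² + 3 = 3 + o*F²)
√(V(A(-43, -38), -1489) + Y(X(0))) = √(-1489*(3 - 43*(-38)²) + 0²) = √(-1489*(3 - 43*1444) + 0) = √(-1489*(3 - 62092) + 0) = √(-1489*(-62089) + 0) = √(92450521 + 0) = √92450521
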